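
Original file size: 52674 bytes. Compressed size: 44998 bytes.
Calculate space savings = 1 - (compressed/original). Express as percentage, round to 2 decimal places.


ratio = compressed/original = 44998/52674 = 0.854273
savings = 1 - ratio = 1 - 0.854273 = 0.145727
as a percentage: 0.145727 * 100 = 14.57%

Space savings = 1 - 44998/52674 = 14.57%


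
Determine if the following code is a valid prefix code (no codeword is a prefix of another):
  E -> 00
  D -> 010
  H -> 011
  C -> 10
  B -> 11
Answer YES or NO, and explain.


Checking each pair (does one codeword prefix another?):
  E='00' vs D='010': no prefix
  E='00' vs H='011': no prefix
  E='00' vs C='10': no prefix
  E='00' vs B='11': no prefix
  D='010' vs E='00': no prefix
  D='010' vs H='011': no prefix
  D='010' vs C='10': no prefix
  D='010' vs B='11': no prefix
  H='011' vs E='00': no prefix
  H='011' vs D='010': no prefix
  H='011' vs C='10': no prefix
  H='011' vs B='11': no prefix
  C='10' vs E='00': no prefix
  C='10' vs D='010': no prefix
  C='10' vs H='011': no prefix
  C='10' vs B='11': no prefix
  B='11' vs E='00': no prefix
  B='11' vs D='010': no prefix
  B='11' vs H='011': no prefix
  B='11' vs C='10': no prefix
No violation found over all pairs.

YES -- this is a valid prefix code. No codeword is a prefix of any other codeword.


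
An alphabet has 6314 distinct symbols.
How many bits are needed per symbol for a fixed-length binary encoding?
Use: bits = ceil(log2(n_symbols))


log2(6314) = 12.6243
Bracket: 2^12 = 4096 < 6314 <= 2^13 = 8192
So ceil(log2(6314)) = 13

bits = ceil(log2(6314)) = ceil(12.6243) = 13 bits


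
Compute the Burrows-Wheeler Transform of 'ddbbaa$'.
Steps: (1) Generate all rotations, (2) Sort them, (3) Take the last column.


Rotations (sorted):
  0: $ddbbaa -> last char: a
  1: a$ddbba -> last char: a
  2: aa$ddbb -> last char: b
  3: baa$ddb -> last char: b
  4: bbaa$dd -> last char: d
  5: dbbaa$d -> last char: d
  6: ddbbaa$ -> last char: $


BWT = aabbdd$


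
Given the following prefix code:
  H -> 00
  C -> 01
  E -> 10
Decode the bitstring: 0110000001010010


Decoding step by step:
Bits 01 -> C
Bits 10 -> E
Bits 00 -> H
Bits 00 -> H
Bits 01 -> C
Bits 01 -> C
Bits 00 -> H
Bits 10 -> E


Decoded message: CEHHCCHE


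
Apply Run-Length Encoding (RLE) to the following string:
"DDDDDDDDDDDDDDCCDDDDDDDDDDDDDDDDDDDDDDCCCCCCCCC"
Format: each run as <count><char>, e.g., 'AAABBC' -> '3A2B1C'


Scanning runs left to right:
  i=0: run of 'D' x 14 -> '14D'
  i=14: run of 'C' x 2 -> '2C'
  i=16: run of 'D' x 22 -> '22D'
  i=38: run of 'C' x 9 -> '9C'

RLE = 14D2C22D9C


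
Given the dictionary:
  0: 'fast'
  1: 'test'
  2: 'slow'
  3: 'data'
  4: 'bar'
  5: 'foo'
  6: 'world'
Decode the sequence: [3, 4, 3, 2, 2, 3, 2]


Look up each index in the dictionary:
  3 -> 'data'
  4 -> 'bar'
  3 -> 'data'
  2 -> 'slow'
  2 -> 'slow'
  3 -> 'data'
  2 -> 'slow'

Decoded: "data bar data slow slow data slow"


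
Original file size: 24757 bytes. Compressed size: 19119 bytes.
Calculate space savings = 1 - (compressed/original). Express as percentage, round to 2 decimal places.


ratio = compressed/original = 19119/24757 = 0.772266
savings = 1 - ratio = 1 - 0.772266 = 0.227734
as a percentage: 0.227734 * 100 = 22.77%

Space savings = 1 - 19119/24757 = 22.77%


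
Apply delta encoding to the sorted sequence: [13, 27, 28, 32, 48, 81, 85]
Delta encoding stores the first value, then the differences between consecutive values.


First value: 13
Deltas:
  27 - 13 = 14
  28 - 27 = 1
  32 - 28 = 4
  48 - 32 = 16
  81 - 48 = 33
  85 - 81 = 4


Delta encoded: [13, 14, 1, 4, 16, 33, 4]


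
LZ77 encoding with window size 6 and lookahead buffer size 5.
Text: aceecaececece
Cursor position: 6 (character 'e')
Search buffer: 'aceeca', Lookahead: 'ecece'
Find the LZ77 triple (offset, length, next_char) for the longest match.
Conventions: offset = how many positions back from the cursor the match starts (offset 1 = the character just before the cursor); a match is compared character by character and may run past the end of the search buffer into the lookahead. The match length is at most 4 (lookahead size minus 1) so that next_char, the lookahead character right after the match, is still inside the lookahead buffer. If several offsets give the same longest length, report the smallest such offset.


Try each offset into the search buffer:
  offset=1 (pos 5, char 'a'): match length 0
  offset=2 (pos 4, char 'c'): match length 0
  offset=3 (pos 3, char 'e'): match length 2
  offset=4 (pos 2, char 'e'): match length 1
  offset=5 (pos 1, char 'c'): match length 0
  offset=6 (pos 0, char 'a'): match length 0
Longest match has length 2 at offset 3.
next_char = character at position 6 + 2 = 8 -> 'e'

Best match: offset=3, length=2 (matching 'ec' starting at position 3)
LZ77 triple: (3, 2, 'e')


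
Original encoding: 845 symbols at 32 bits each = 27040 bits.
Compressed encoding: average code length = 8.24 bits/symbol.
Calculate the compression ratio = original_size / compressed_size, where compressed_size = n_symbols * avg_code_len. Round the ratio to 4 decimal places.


original_size = n_symbols * orig_bits = 845 * 32 = 27040 bits
compressed_size = n_symbols * avg_code_len = 845 * 8.24 = 6962.8 bits
ratio = original_size / compressed_size = 27040 / 6962.8 = 3.8835

Compression ratio = 3.8835


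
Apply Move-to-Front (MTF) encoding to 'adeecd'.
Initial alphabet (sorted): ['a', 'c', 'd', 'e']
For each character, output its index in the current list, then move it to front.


MTF encoding:
'a': index 0 in ['a', 'c', 'd', 'e'] -> ['a', 'c', 'd', 'e']
'd': index 2 in ['a', 'c', 'd', 'e'] -> ['d', 'a', 'c', 'e']
'e': index 3 in ['d', 'a', 'c', 'e'] -> ['e', 'd', 'a', 'c']
'e': index 0 in ['e', 'd', 'a', 'c'] -> ['e', 'd', 'a', 'c']
'c': index 3 in ['e', 'd', 'a', 'c'] -> ['c', 'e', 'd', 'a']
'd': index 2 in ['c', 'e', 'd', 'a'] -> ['d', 'c', 'e', 'a']


Output: [0, 2, 3, 0, 3, 2]


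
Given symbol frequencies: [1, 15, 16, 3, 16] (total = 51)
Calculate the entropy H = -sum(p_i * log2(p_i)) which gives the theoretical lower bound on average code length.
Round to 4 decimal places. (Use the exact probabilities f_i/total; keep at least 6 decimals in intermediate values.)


Per-symbol terms -p_i * log2(p_i) with p_i = f_i/51:
  p = 1/51 = 0.019608: log2(p) = -5.672425, -p*log2(p) = 0.111224
  p = 15/51 = 0.294118: log2(p) = -1.765535, -p*log2(p) = 0.519275
  p = 16/51 = 0.313725: log2(p) = -1.672425, -p*log2(p) = 0.524682
  p = 3/51 = 0.058824: log2(p) = -4.087463, -p*log2(p) = 0.240439
  p = 16/51 = 0.313725: log2(p) = -1.672425, -p*log2(p) = 0.524682
H = 0.111224 + 0.519275 + 0.524682 + 0.240439 + 0.524682 = 1.920302

H = 1.9203 bits/symbol


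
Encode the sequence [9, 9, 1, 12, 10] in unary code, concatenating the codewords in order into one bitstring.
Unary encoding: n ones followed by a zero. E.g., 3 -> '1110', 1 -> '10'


Encode each number as n ones followed by a terminating 0:
  9 -> 1111111110 (10 bits)
  9 -> 1111111110 (10 bits)
  1 -> 10 (2 bits)
  12 -> 1111111111110 (13 bits)
  10 -> 11111111110 (11 bits)
Total length = 10 + 10 + 2 + 13 + 11 = 46 bits.

Unary([9, 9, 1, 12, 10]) = 1111111110111111111010111111111111011111111110 (46 bits)


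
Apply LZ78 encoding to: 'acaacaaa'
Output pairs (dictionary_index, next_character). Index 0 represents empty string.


LZ78 encoding steps:
Dictionary: {0: ''}
Step 1: w='' (idx 0), next='a' -> output (0, 'a'), add 'a' as idx 1
Step 2: w='' (idx 0), next='c' -> output (0, 'c'), add 'c' as idx 2
Step 3: w='a' (idx 1), next='a' -> output (1, 'a'), add 'aa' as idx 3
Step 4: w='c' (idx 2), next='a' -> output (2, 'a'), add 'ca' as idx 4
Step 5: w='aa' (idx 3), end of input -> output (3, '')


Encoded: [(0, 'a'), (0, 'c'), (1, 'a'), (2, 'a'), (3, '')]


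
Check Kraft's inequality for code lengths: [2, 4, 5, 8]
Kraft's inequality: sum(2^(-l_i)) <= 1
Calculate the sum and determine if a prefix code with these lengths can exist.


Sum = 2^(-2) + 2^(-4) + 2^(-5) + 2^(-8)
    = 0.25 + 0.0625 + 0.03125 + 0.00390625
    = 89/256 = 0.34765625
Since 0.34765625 <= 1, Kraft's inequality IS satisfied.
A prefix code with these lengths CAN exist.

Kraft sum = 0.34765625. Satisfied.


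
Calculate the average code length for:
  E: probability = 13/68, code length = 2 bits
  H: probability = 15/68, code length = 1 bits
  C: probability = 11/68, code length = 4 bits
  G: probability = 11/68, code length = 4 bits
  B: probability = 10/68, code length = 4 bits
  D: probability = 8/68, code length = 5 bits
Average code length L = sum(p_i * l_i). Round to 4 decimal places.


Weighted contributions p_i * l_i:
  E: (13/68) * 2 = 26/68
  H: (15/68) * 1 = 15/68
  C: (11/68) * 4 = 44/68
  G: (11/68) * 4 = 44/68
  B: (10/68) * 4 = 40/68
  D: (8/68) * 5 = 40/68
Sum = (26 + 15 + 44 + 44 + 40 + 40)/68 = 209/68

L = 209/68 = 3.0735 bits/symbol


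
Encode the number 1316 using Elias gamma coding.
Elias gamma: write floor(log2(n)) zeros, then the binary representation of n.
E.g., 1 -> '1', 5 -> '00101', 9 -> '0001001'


num_bits = floor(log2(1316)) + 1 = 11
leading_zeros = num_bits - 1 = 10
binary(1316) = 10100100100

Elias gamma(1316) = '0000000000' + '10100100100' = 000000000010100100100 (21 bits)


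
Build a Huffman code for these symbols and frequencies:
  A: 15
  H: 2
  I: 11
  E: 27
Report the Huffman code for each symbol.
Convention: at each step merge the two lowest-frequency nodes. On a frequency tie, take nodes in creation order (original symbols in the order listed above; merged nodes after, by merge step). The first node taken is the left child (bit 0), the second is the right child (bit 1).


Huffman tree construction:
Step 1: Merge H(2) + I(11) = 13
Step 2: Merge (H+I)(13) + A(15) = 28
Step 3: Merge E(27) + ((H+I)+A)(28) = 55
Read each symbol's code off the tree from the root (left child = 0, right child = 1).

Codes:
  A: 11 (length 2)
  H: 100 (length 3)
  I: 101 (length 3)
  E: 0 (length 1)
Average code length: 96/55 = 1.7455 bits/symbol


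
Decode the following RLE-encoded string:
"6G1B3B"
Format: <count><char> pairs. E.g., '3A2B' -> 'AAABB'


Expanding each <count><char> pair:
  6G -> 'GGGGGG'
  1B -> 'B'
  3B -> 'BBB'

Decoded = GGGGGGBBBB


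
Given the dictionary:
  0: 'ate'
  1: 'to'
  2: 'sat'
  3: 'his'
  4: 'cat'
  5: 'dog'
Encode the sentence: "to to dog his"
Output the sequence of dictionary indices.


Look up each word in the dictionary:
  'to' -> 1
  'to' -> 1
  'dog' -> 5
  'his' -> 3

Encoded: [1, 1, 5, 3]


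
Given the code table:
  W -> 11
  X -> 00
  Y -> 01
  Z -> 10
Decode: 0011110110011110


Decoding:
00 -> X
11 -> W
11 -> W
01 -> Y
10 -> Z
01 -> Y
11 -> W
10 -> Z


Result: XWWYZYWZ


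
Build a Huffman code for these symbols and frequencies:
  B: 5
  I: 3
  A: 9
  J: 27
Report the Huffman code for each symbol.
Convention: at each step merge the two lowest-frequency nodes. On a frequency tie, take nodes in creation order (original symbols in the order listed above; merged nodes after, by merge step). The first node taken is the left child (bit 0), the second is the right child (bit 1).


Huffman tree construction:
Step 1: Merge I(3) + B(5) = 8
Step 2: Merge (I+B)(8) + A(9) = 17
Step 3: Merge ((I+B)+A)(17) + J(27) = 44
Read each symbol's code off the tree from the root (left child = 0, right child = 1).

Codes:
  B: 001 (length 3)
  I: 000 (length 3)
  A: 01 (length 2)
  J: 1 (length 1)
Average code length: 69/44 = 1.5682 bits/symbol


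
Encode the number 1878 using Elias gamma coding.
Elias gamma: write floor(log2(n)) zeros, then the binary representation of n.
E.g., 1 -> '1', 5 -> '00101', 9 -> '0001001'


num_bits = floor(log2(1878)) + 1 = 11
leading_zeros = num_bits - 1 = 10
binary(1878) = 11101010110

Elias gamma(1878) = '0000000000' + '11101010110' = 000000000011101010110 (21 bits)


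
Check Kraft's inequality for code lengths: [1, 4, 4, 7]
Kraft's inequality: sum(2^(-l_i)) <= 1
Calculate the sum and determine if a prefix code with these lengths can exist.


Sum = 2^(-1) + 2^(-4) + 2^(-4) + 2^(-7)
    = 0.5 + 0.0625 + 0.0625 + 0.0078125
    = 81/128 = 0.6328125
Since 0.6328125 <= 1, Kraft's inequality IS satisfied.
A prefix code with these lengths CAN exist.

Kraft sum = 0.6328125. Satisfied.


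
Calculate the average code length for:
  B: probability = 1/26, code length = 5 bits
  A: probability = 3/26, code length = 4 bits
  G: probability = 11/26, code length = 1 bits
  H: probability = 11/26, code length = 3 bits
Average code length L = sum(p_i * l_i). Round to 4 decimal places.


Weighted contributions p_i * l_i:
  B: (1/26) * 5 = 5/26
  A: (3/26) * 4 = 12/26
  G: (11/26) * 1 = 11/26
  H: (11/26) * 3 = 33/26
Sum = (5 + 12 + 11 + 33)/26 = 61/26

L = 61/26 = 2.3462 bits/symbol


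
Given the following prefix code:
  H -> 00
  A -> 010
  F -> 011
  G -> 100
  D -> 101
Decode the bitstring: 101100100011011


Decoding step by step:
Bits 101 -> D
Bits 100 -> G
Bits 100 -> G
Bits 011 -> F
Bits 011 -> F


Decoded message: DGGFF


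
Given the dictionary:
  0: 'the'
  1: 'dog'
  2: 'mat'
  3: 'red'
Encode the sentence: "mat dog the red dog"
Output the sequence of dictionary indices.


Look up each word in the dictionary:
  'mat' -> 2
  'dog' -> 1
  'the' -> 0
  'red' -> 3
  'dog' -> 1

Encoded: [2, 1, 0, 3, 1]


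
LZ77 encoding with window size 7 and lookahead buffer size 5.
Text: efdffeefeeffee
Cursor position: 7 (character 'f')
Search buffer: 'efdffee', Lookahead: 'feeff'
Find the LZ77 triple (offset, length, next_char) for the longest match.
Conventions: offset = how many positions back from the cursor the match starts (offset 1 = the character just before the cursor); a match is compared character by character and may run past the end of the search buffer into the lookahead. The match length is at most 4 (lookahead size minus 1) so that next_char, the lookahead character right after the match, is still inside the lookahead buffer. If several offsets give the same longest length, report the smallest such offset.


Try each offset into the search buffer:
  offset=1 (pos 6, char 'e'): match length 0
  offset=2 (pos 5, char 'e'): match length 0
  offset=3 (pos 4, char 'f'): match length 4
  offset=4 (pos 3, char 'f'): match length 1
  offset=5 (pos 2, char 'd'): match length 0
  offset=6 (pos 1, char 'f'): match length 1
  offset=7 (pos 0, char 'e'): match length 0
Longest match has length 4 at offset 3.
next_char = character at position 7 + 4 = 11 -> 'f'

Best match: offset=3, length=4 (matching 'feef' starting at position 4)
LZ77 triple: (3, 4, 'f')


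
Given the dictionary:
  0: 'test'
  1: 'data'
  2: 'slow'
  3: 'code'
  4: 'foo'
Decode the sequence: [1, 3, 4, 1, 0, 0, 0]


Look up each index in the dictionary:
  1 -> 'data'
  3 -> 'code'
  4 -> 'foo'
  1 -> 'data'
  0 -> 'test'
  0 -> 'test'
  0 -> 'test'

Decoded: "data code foo data test test test"


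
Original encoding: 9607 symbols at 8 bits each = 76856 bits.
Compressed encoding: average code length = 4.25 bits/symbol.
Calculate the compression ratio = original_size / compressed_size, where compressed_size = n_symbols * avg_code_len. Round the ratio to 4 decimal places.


original_size = n_symbols * orig_bits = 9607 * 8 = 76856 bits
compressed_size = n_symbols * avg_code_len = 9607 * 4.25 = 40829.75 bits
ratio = original_size / compressed_size = 76856 / 40829.75 = 1.8824

Compression ratio = 1.8824


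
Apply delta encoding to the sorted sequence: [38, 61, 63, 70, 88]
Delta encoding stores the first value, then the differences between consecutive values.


First value: 38
Deltas:
  61 - 38 = 23
  63 - 61 = 2
  70 - 63 = 7
  88 - 70 = 18


Delta encoded: [38, 23, 2, 7, 18]


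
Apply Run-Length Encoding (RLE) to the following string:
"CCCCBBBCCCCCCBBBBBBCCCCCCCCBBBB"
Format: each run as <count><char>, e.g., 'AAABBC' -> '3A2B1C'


Scanning runs left to right:
  i=0: run of 'C' x 4 -> '4C'
  i=4: run of 'B' x 3 -> '3B'
  i=7: run of 'C' x 6 -> '6C'
  i=13: run of 'B' x 6 -> '6B'
  i=19: run of 'C' x 8 -> '8C'
  i=27: run of 'B' x 4 -> '4B'

RLE = 4C3B6C6B8C4B


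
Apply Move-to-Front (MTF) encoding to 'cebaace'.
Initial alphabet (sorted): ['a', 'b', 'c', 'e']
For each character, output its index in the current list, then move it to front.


MTF encoding:
'c': index 2 in ['a', 'b', 'c', 'e'] -> ['c', 'a', 'b', 'e']
'e': index 3 in ['c', 'a', 'b', 'e'] -> ['e', 'c', 'a', 'b']
'b': index 3 in ['e', 'c', 'a', 'b'] -> ['b', 'e', 'c', 'a']
'a': index 3 in ['b', 'e', 'c', 'a'] -> ['a', 'b', 'e', 'c']
'a': index 0 in ['a', 'b', 'e', 'c'] -> ['a', 'b', 'e', 'c']
'c': index 3 in ['a', 'b', 'e', 'c'] -> ['c', 'a', 'b', 'e']
'e': index 3 in ['c', 'a', 'b', 'e'] -> ['e', 'c', 'a', 'b']


Output: [2, 3, 3, 3, 0, 3, 3]


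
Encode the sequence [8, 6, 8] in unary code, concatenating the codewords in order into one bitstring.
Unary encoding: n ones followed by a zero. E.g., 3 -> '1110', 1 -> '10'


Encode each number as n ones followed by a terminating 0:
  8 -> 111111110 (9 bits)
  6 -> 1111110 (7 bits)
  8 -> 111111110 (9 bits)
Total length = 9 + 7 + 9 = 25 bits.

Unary([8, 6, 8]) = 1111111101111110111111110 (25 bits)


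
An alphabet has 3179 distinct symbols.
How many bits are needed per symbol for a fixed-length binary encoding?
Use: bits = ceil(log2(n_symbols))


log2(3179) = 11.6344
Bracket: 2^11 = 2048 < 3179 <= 2^12 = 4096
So ceil(log2(3179)) = 12

bits = ceil(log2(3179)) = ceil(11.6344) = 12 bits


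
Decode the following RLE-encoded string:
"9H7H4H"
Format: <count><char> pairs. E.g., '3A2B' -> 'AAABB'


Expanding each <count><char> pair:
  9H -> 'HHHHHHHHH'
  7H -> 'HHHHHHH'
  4H -> 'HHHH'

Decoded = HHHHHHHHHHHHHHHHHHHH


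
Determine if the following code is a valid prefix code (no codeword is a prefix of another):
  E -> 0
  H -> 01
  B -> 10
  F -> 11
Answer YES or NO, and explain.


Checking each pair (does one codeword prefix another?):
  E='0' vs H='01': prefix -- VIOLATION

NO -- this is NOT a valid prefix code. E (0) is a prefix of H (01).


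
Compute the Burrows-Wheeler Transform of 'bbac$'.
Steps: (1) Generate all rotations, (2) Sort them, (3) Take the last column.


Rotations (sorted):
  0: $bbac -> last char: c
  1: ac$bb -> last char: b
  2: bac$b -> last char: b
  3: bbac$ -> last char: $
  4: c$bba -> last char: a


BWT = cbb$a


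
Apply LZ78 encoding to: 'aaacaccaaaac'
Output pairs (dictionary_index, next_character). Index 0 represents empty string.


LZ78 encoding steps:
Dictionary: {0: ''}
Step 1: w='' (idx 0), next='a' -> output (0, 'a'), add 'a' as idx 1
Step 2: w='a' (idx 1), next='a' -> output (1, 'a'), add 'aa' as idx 2
Step 3: w='' (idx 0), next='c' -> output (0, 'c'), add 'c' as idx 3
Step 4: w='a' (idx 1), next='c' -> output (1, 'c'), add 'ac' as idx 4
Step 5: w='c' (idx 3), next='a' -> output (3, 'a'), add 'ca' as idx 5
Step 6: w='aa' (idx 2), next='a' -> output (2, 'a'), add 'aaa' as idx 6
Step 7: w='c' (idx 3), end of input -> output (3, '')


Encoded: [(0, 'a'), (1, 'a'), (0, 'c'), (1, 'c'), (3, 'a'), (2, 'a'), (3, '')]


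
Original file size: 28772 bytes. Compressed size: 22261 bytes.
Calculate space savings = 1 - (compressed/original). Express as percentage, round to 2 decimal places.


ratio = compressed/original = 22261/28772 = 0.773704
savings = 1 - ratio = 1 - 0.773704 = 0.226296
as a percentage: 0.226296 * 100 = 22.63%

Space savings = 1 - 22261/28772 = 22.63%


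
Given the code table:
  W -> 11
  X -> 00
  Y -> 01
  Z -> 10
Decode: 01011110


Decoding:
01 -> Y
01 -> Y
11 -> W
10 -> Z


Result: YYWZ


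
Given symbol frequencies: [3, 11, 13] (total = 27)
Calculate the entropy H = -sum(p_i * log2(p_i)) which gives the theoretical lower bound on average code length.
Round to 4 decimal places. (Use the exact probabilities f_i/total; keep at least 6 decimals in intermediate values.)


Per-symbol terms -p_i * log2(p_i) with p_i = f_i/27:
  p = 3/27 = 0.111111: log2(p) = -3.169925, -p*log2(p) = 0.352214
  p = 11/27 = 0.407407: log2(p) = -1.295456, -p*log2(p) = 0.527778
  p = 13/27 = 0.481481: log2(p) = -1.054448, -p*log2(p) = 0.507697
H = 0.352214 + 0.527778 + 0.507697 = 1.387689

H = 1.3877 bits/symbol


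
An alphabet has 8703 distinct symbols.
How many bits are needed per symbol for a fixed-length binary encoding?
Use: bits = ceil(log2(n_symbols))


log2(8703) = 13.0873
Bracket: 2^13 = 8192 < 8703 <= 2^14 = 16384
So ceil(log2(8703)) = 14

bits = ceil(log2(8703)) = ceil(13.0873) = 14 bits


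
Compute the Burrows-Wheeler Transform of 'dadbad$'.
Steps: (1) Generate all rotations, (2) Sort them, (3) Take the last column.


Rotations (sorted):
  0: $dadbad -> last char: d
  1: ad$dadb -> last char: b
  2: adbad$d -> last char: d
  3: bad$dad -> last char: d
  4: d$dadba -> last char: a
  5: dadbad$ -> last char: $
  6: dbad$da -> last char: a


BWT = dbdda$a


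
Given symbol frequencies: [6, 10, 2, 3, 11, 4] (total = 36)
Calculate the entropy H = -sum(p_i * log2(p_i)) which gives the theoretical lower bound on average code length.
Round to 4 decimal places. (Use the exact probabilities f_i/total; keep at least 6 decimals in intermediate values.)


Per-symbol terms -p_i * log2(p_i) with p_i = f_i/36:
  p = 6/36 = 0.166667: log2(p) = -2.584963, -p*log2(p) = 0.430827
  p = 10/36 = 0.277778: log2(p) = -1.847997, -p*log2(p) = 0.513332
  p = 2/36 = 0.055556: log2(p) = -4.169925, -p*log2(p) = 0.231663
  p = 3/36 = 0.083333: log2(p) = -3.584963, -p*log2(p) = 0.298747
  p = 11/36 = 0.305556: log2(p) = -1.710493, -p*log2(p) = 0.522651
  p = 4/36 = 0.111111: log2(p) = -3.169925, -p*log2(p) = 0.352214
H = 0.430827 + 0.513332 + 0.231663 + 0.298747 + 0.522651 + 0.352214 = 2.349434

H = 2.3494 bits/symbol


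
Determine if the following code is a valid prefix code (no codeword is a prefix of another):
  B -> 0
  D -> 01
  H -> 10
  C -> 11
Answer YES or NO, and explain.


Checking each pair (does one codeword prefix another?):
  B='0' vs D='01': prefix -- VIOLATION

NO -- this is NOT a valid prefix code. B (0) is a prefix of D (01).


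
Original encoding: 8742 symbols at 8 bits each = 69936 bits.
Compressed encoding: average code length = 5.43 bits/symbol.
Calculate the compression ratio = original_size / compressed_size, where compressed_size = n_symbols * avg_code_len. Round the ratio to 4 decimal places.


original_size = n_symbols * orig_bits = 8742 * 8 = 69936 bits
compressed_size = n_symbols * avg_code_len = 8742 * 5.43 = 47469.06 bits
ratio = original_size / compressed_size = 69936 / 47469.06 = 1.4733

Compression ratio = 1.4733


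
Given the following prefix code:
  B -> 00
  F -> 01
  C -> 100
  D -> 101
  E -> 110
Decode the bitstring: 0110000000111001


Decoding step by step:
Bits 01 -> F
Bits 100 -> C
Bits 00 -> B
Bits 00 -> B
Bits 01 -> F
Bits 110 -> E
Bits 01 -> F


Decoded message: FCBBFEF


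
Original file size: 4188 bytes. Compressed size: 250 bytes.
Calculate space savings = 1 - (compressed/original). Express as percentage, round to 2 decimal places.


ratio = compressed/original = 250/4188 = 0.059694
savings = 1 - ratio = 1 - 0.059694 = 0.940306
as a percentage: 0.940306 * 100 = 94.03%

Space savings = 1 - 250/4188 = 94.03%


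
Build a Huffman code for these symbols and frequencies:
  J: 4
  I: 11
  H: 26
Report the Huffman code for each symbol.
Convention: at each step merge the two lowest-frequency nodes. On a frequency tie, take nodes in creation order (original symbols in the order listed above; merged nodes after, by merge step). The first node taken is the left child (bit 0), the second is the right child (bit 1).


Huffman tree construction:
Step 1: Merge J(4) + I(11) = 15
Step 2: Merge (J+I)(15) + H(26) = 41
Read each symbol's code off the tree from the root (left child = 0, right child = 1).

Codes:
  J: 00 (length 2)
  I: 01 (length 2)
  H: 1 (length 1)
Average code length: 56/41 = 1.3659 bits/symbol


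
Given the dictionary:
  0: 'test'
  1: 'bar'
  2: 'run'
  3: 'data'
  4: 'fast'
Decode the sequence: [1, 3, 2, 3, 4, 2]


Look up each index in the dictionary:
  1 -> 'bar'
  3 -> 'data'
  2 -> 'run'
  3 -> 'data'
  4 -> 'fast'
  2 -> 'run'

Decoded: "bar data run data fast run"


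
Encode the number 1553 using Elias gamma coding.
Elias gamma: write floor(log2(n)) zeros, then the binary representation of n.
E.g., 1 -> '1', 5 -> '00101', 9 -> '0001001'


num_bits = floor(log2(1553)) + 1 = 11
leading_zeros = num_bits - 1 = 10
binary(1553) = 11000010001

Elias gamma(1553) = '0000000000' + '11000010001' = 000000000011000010001 (21 bits)


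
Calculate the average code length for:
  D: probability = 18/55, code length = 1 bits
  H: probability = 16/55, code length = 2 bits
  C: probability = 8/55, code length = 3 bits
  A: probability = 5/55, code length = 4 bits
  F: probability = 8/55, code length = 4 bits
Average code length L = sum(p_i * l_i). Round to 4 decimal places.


Weighted contributions p_i * l_i:
  D: (18/55) * 1 = 18/55
  H: (16/55) * 2 = 32/55
  C: (8/55) * 3 = 24/55
  A: (5/55) * 4 = 20/55
  F: (8/55) * 4 = 32/55
Sum = (18 + 32 + 24 + 20 + 32)/55 = 126/55

L = 126/55 = 2.2909 bits/symbol


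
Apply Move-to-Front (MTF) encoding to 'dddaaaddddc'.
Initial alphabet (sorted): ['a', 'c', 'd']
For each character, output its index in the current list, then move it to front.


MTF encoding:
'd': index 2 in ['a', 'c', 'd'] -> ['d', 'a', 'c']
'd': index 0 in ['d', 'a', 'c'] -> ['d', 'a', 'c']
'd': index 0 in ['d', 'a', 'c'] -> ['d', 'a', 'c']
'a': index 1 in ['d', 'a', 'c'] -> ['a', 'd', 'c']
'a': index 0 in ['a', 'd', 'c'] -> ['a', 'd', 'c']
'a': index 0 in ['a', 'd', 'c'] -> ['a', 'd', 'c']
'd': index 1 in ['a', 'd', 'c'] -> ['d', 'a', 'c']
'd': index 0 in ['d', 'a', 'c'] -> ['d', 'a', 'c']
'd': index 0 in ['d', 'a', 'c'] -> ['d', 'a', 'c']
'd': index 0 in ['d', 'a', 'c'] -> ['d', 'a', 'c']
'c': index 2 in ['d', 'a', 'c'] -> ['c', 'd', 'a']


Output: [2, 0, 0, 1, 0, 0, 1, 0, 0, 0, 2]


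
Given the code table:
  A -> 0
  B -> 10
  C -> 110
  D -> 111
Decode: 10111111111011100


Decoding:
10 -> B
111 -> D
111 -> D
111 -> D
0 -> A
111 -> D
0 -> A
0 -> A


Result: BDDDADAA


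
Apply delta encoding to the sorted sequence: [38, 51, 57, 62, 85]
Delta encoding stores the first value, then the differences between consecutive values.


First value: 38
Deltas:
  51 - 38 = 13
  57 - 51 = 6
  62 - 57 = 5
  85 - 62 = 23


Delta encoded: [38, 13, 6, 5, 23]


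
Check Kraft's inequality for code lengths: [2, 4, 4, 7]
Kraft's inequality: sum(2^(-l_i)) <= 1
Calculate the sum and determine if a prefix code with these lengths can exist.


Sum = 2^(-2) + 2^(-4) + 2^(-4) + 2^(-7)
    = 0.25 + 0.0625 + 0.0625 + 0.0078125
    = 49/128 = 0.3828125
Since 0.3828125 <= 1, Kraft's inequality IS satisfied.
A prefix code with these lengths CAN exist.

Kraft sum = 0.3828125. Satisfied.


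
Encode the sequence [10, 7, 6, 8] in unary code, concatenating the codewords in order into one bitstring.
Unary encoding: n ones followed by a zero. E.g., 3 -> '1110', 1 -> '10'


Encode each number as n ones followed by a terminating 0:
  10 -> 11111111110 (11 bits)
  7 -> 11111110 (8 bits)
  6 -> 1111110 (7 bits)
  8 -> 111111110 (9 bits)
Total length = 11 + 8 + 7 + 9 = 35 bits.

Unary([10, 7, 6, 8]) = 11111111110111111101111110111111110 (35 bits)


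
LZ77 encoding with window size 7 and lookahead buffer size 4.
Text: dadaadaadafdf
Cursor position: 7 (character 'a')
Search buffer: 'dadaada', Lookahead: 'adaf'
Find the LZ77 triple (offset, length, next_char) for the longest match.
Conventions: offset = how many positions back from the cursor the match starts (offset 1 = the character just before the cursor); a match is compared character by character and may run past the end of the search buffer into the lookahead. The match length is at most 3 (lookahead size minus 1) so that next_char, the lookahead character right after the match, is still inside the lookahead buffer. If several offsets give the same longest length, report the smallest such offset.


Try each offset into the search buffer:
  offset=1 (pos 6, char 'a'): match length 1
  offset=2 (pos 5, char 'd'): match length 0
  offset=3 (pos 4, char 'a'): match length 3
  offset=4 (pos 3, char 'a'): match length 1
  offset=5 (pos 2, char 'd'): match length 0
  offset=6 (pos 1, char 'a'): match length 3
  offset=7 (pos 0, char 'd'): match length 0
Longest match has length 3, found at offsets 3, 6; take the smallest, offset 3.
next_char = character at position 7 + 3 = 10 -> 'f'

Best match: offset=3, length=3 (matching 'ada' starting at position 4)
LZ77 triple: (3, 3, 'f')


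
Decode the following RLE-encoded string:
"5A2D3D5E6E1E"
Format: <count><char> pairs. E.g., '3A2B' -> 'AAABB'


Expanding each <count><char> pair:
  5A -> 'AAAAA'
  2D -> 'DD'
  3D -> 'DDD'
  5E -> 'EEEEE'
  6E -> 'EEEEEE'
  1E -> 'E'

Decoded = AAAAADDDDDEEEEEEEEEEEE


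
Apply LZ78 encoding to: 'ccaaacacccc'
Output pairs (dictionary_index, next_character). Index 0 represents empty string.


LZ78 encoding steps:
Dictionary: {0: ''}
Step 1: w='' (idx 0), next='c' -> output (0, 'c'), add 'c' as idx 1
Step 2: w='c' (idx 1), next='a' -> output (1, 'a'), add 'ca' as idx 2
Step 3: w='' (idx 0), next='a' -> output (0, 'a'), add 'a' as idx 3
Step 4: w='a' (idx 3), next='c' -> output (3, 'c'), add 'ac' as idx 4
Step 5: w='ac' (idx 4), next='c' -> output (4, 'c'), add 'acc' as idx 5
Step 6: w='c' (idx 1), next='c' -> output (1, 'c'), add 'cc' as idx 6


Encoded: [(0, 'c'), (1, 'a'), (0, 'a'), (3, 'c'), (4, 'c'), (1, 'c')]


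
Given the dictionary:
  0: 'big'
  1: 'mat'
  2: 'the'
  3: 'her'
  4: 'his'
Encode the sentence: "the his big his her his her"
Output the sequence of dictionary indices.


Look up each word in the dictionary:
  'the' -> 2
  'his' -> 4
  'big' -> 0
  'his' -> 4
  'her' -> 3
  'his' -> 4
  'her' -> 3

Encoded: [2, 4, 0, 4, 3, 4, 3]


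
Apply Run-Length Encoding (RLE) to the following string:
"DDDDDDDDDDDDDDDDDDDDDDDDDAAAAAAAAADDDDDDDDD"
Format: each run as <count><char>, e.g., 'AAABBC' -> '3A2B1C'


Scanning runs left to right:
  i=0: run of 'D' x 25 -> '25D'
  i=25: run of 'A' x 9 -> '9A'
  i=34: run of 'D' x 9 -> '9D'

RLE = 25D9A9D


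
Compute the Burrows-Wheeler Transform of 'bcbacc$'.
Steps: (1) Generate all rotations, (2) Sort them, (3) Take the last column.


Rotations (sorted):
  0: $bcbacc -> last char: c
  1: acc$bcb -> last char: b
  2: bacc$bc -> last char: c
  3: bcbacc$ -> last char: $
  4: c$bcbac -> last char: c
  5: cbacc$b -> last char: b
  6: cc$bcba -> last char: a


BWT = cbc$cba


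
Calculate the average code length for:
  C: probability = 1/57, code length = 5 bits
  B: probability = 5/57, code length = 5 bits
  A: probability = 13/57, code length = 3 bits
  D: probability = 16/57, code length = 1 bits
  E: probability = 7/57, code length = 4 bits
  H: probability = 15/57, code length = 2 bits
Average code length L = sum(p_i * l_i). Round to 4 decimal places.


Weighted contributions p_i * l_i:
  C: (1/57) * 5 = 5/57
  B: (5/57) * 5 = 25/57
  A: (13/57) * 3 = 39/57
  D: (16/57) * 1 = 16/57
  E: (7/57) * 4 = 28/57
  H: (15/57) * 2 = 30/57
Sum = (5 + 25 + 39 + 16 + 28 + 30)/57 = 143/57

L = 143/57 = 2.5088 bits/symbol


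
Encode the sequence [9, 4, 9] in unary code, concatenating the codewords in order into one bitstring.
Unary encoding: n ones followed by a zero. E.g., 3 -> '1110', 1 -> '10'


Encode each number as n ones followed by a terminating 0:
  9 -> 1111111110 (10 bits)
  4 -> 11110 (5 bits)
  9 -> 1111111110 (10 bits)
Total length = 10 + 5 + 10 = 25 bits.

Unary([9, 4, 9]) = 1111111110111101111111110 (25 bits)


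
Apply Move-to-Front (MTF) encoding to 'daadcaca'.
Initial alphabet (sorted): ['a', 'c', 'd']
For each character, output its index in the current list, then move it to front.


MTF encoding:
'd': index 2 in ['a', 'c', 'd'] -> ['d', 'a', 'c']
'a': index 1 in ['d', 'a', 'c'] -> ['a', 'd', 'c']
'a': index 0 in ['a', 'd', 'c'] -> ['a', 'd', 'c']
'd': index 1 in ['a', 'd', 'c'] -> ['d', 'a', 'c']
'c': index 2 in ['d', 'a', 'c'] -> ['c', 'd', 'a']
'a': index 2 in ['c', 'd', 'a'] -> ['a', 'c', 'd']
'c': index 1 in ['a', 'c', 'd'] -> ['c', 'a', 'd']
'a': index 1 in ['c', 'a', 'd'] -> ['a', 'c', 'd']


Output: [2, 1, 0, 1, 2, 2, 1, 1]


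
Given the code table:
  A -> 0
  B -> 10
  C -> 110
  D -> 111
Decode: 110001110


Decoding:
110 -> C
0 -> A
0 -> A
111 -> D
0 -> A


Result: CAADA


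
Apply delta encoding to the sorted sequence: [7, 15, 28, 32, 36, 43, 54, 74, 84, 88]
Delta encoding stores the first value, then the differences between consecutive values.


First value: 7
Deltas:
  15 - 7 = 8
  28 - 15 = 13
  32 - 28 = 4
  36 - 32 = 4
  43 - 36 = 7
  54 - 43 = 11
  74 - 54 = 20
  84 - 74 = 10
  88 - 84 = 4


Delta encoded: [7, 8, 13, 4, 4, 7, 11, 20, 10, 4]


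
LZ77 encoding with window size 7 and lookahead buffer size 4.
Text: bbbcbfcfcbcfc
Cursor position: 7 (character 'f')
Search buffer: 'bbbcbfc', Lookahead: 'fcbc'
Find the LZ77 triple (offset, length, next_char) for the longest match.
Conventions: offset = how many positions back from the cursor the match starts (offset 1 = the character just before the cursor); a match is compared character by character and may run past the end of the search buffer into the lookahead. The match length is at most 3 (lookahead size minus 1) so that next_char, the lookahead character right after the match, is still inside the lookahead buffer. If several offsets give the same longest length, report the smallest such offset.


Try each offset into the search buffer:
  offset=1 (pos 6, char 'c'): match length 0
  offset=2 (pos 5, char 'f'): match length 2
  offset=3 (pos 4, char 'b'): match length 0
  offset=4 (pos 3, char 'c'): match length 0
  offset=5 (pos 2, char 'b'): match length 0
  offset=6 (pos 1, char 'b'): match length 0
  offset=7 (pos 0, char 'b'): match length 0
Longest match has length 2 at offset 2.
next_char = character at position 7 + 2 = 9 -> 'b'

Best match: offset=2, length=2 (matching 'fc' starting at position 5)
LZ77 triple: (2, 2, 'b')


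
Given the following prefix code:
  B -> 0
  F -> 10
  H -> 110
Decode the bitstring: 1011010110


Decoding step by step:
Bits 10 -> F
Bits 110 -> H
Bits 10 -> F
Bits 110 -> H


Decoded message: FHFH


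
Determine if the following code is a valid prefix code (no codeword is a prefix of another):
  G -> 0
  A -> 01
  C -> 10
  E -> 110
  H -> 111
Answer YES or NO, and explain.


Checking each pair (does one codeword prefix another?):
  G='0' vs A='01': prefix -- VIOLATION

NO -- this is NOT a valid prefix code. G (0) is a prefix of A (01).


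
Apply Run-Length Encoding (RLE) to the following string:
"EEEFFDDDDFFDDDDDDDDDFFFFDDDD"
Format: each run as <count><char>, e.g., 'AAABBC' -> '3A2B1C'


Scanning runs left to right:
  i=0: run of 'E' x 3 -> '3E'
  i=3: run of 'F' x 2 -> '2F'
  i=5: run of 'D' x 4 -> '4D'
  i=9: run of 'F' x 2 -> '2F'
  i=11: run of 'D' x 9 -> '9D'
  i=20: run of 'F' x 4 -> '4F'
  i=24: run of 'D' x 4 -> '4D'

RLE = 3E2F4D2F9D4F4D


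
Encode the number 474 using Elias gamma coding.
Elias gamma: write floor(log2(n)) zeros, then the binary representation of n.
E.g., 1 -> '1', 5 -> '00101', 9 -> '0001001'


num_bits = floor(log2(474)) + 1 = 9
leading_zeros = num_bits - 1 = 8
binary(474) = 111011010

Elias gamma(474) = '00000000' + '111011010' = 00000000111011010 (17 bits)


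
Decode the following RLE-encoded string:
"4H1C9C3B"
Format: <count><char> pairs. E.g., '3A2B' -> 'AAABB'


Expanding each <count><char> pair:
  4H -> 'HHHH'
  1C -> 'C'
  9C -> 'CCCCCCCCC'
  3B -> 'BBB'

Decoded = HHHHCCCCCCCCCCBBB


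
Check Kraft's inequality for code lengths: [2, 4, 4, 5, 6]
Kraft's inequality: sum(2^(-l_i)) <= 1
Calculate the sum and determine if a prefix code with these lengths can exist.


Sum = 2^(-2) + 2^(-4) + 2^(-4) + 2^(-5) + 2^(-6)
    = 0.25 + 0.0625 + 0.0625 + 0.03125 + 0.015625
    = 27/64 = 0.421875
Since 0.421875 <= 1, Kraft's inequality IS satisfied.
A prefix code with these lengths CAN exist.

Kraft sum = 0.421875. Satisfied.


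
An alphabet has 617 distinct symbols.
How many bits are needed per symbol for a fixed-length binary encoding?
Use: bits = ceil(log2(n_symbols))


log2(617) = 9.2691
Bracket: 2^9 = 512 < 617 <= 2^10 = 1024
So ceil(log2(617)) = 10

bits = ceil(log2(617)) = ceil(9.2691) = 10 bits


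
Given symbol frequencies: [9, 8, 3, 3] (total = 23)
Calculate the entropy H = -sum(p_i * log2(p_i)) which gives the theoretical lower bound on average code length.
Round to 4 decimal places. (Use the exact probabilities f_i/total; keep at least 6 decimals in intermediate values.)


Per-symbol terms -p_i * log2(p_i) with p_i = f_i/23:
  p = 9/23 = 0.391304: log2(p) = -1.353637, -p*log2(p) = 0.529684
  p = 8/23 = 0.347826: log2(p) = -1.523562, -p*log2(p) = 0.529935
  p = 3/23 = 0.130435: log2(p) = -2.938599, -p*log2(p) = 0.383296
  p = 3/23 = 0.130435: log2(p) = -2.938599, -p*log2(p) = 0.383296
H = 0.529684 + 0.529935 + 0.383296 + 0.383296 = 1.826211

H = 1.8262 bits/symbol


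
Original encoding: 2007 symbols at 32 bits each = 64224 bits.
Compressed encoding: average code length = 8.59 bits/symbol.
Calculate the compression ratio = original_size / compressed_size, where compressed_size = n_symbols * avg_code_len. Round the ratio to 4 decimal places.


original_size = n_symbols * orig_bits = 2007 * 32 = 64224 bits
compressed_size = n_symbols * avg_code_len = 2007 * 8.59 = 17240.13 bits
ratio = original_size / compressed_size = 64224 / 17240.13 = 3.7253

Compression ratio = 3.7253


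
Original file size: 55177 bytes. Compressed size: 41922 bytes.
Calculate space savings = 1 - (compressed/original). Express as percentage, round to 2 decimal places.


ratio = compressed/original = 41922/55177 = 0.759773
savings = 1 - ratio = 1 - 0.759773 = 0.240227
as a percentage: 0.240227 * 100 = 24.02%

Space savings = 1 - 41922/55177 = 24.02%


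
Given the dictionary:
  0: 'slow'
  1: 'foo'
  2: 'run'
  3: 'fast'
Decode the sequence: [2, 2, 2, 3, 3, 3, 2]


Look up each index in the dictionary:
  2 -> 'run'
  2 -> 'run'
  2 -> 'run'
  3 -> 'fast'
  3 -> 'fast'
  3 -> 'fast'
  2 -> 'run'

Decoded: "run run run fast fast fast run"


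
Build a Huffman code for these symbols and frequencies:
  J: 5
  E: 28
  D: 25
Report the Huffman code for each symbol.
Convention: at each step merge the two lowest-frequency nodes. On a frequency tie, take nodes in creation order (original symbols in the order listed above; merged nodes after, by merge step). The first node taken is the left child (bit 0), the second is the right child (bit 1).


Huffman tree construction:
Step 1: Merge J(5) + D(25) = 30
Step 2: Merge E(28) + (J+D)(30) = 58
Read each symbol's code off the tree from the root (left child = 0, right child = 1).

Codes:
  J: 10 (length 2)
  E: 0 (length 1)
  D: 11 (length 2)
Average code length: 88/58 = 1.5172 bits/symbol


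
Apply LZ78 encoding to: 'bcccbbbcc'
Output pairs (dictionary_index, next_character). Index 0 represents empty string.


LZ78 encoding steps:
Dictionary: {0: ''}
Step 1: w='' (idx 0), next='b' -> output (0, 'b'), add 'b' as idx 1
Step 2: w='' (idx 0), next='c' -> output (0, 'c'), add 'c' as idx 2
Step 3: w='c' (idx 2), next='c' -> output (2, 'c'), add 'cc' as idx 3
Step 4: w='b' (idx 1), next='b' -> output (1, 'b'), add 'bb' as idx 4
Step 5: w='b' (idx 1), next='c' -> output (1, 'c'), add 'bc' as idx 5
Step 6: w='c' (idx 2), end of input -> output (2, '')


Encoded: [(0, 'b'), (0, 'c'), (2, 'c'), (1, 'b'), (1, 'c'), (2, '')]


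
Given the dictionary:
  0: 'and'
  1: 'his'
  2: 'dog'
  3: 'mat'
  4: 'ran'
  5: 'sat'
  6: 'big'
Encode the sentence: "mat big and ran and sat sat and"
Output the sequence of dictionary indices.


Look up each word in the dictionary:
  'mat' -> 3
  'big' -> 6
  'and' -> 0
  'ran' -> 4
  'and' -> 0
  'sat' -> 5
  'sat' -> 5
  'and' -> 0

Encoded: [3, 6, 0, 4, 0, 5, 5, 0]


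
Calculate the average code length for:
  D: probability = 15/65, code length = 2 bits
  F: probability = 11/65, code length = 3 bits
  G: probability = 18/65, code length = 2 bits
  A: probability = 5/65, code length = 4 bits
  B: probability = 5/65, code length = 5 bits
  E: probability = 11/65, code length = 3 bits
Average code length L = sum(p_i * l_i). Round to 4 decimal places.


Weighted contributions p_i * l_i:
  D: (15/65) * 2 = 30/65
  F: (11/65) * 3 = 33/65
  G: (18/65) * 2 = 36/65
  A: (5/65) * 4 = 20/65
  B: (5/65) * 5 = 25/65
  E: (11/65) * 3 = 33/65
Sum = (30 + 33 + 36 + 20 + 25 + 33)/65 = 177/65

L = 177/65 = 2.7231 bits/symbol
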